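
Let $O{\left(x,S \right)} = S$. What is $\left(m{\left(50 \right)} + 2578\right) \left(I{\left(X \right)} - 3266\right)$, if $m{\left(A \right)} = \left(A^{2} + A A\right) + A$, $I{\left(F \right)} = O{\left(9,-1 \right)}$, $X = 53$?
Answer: $-24920676$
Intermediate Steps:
$I{\left(F \right)} = -1$
$m{\left(A \right)} = A + 2 A^{2}$ ($m{\left(A \right)} = \left(A^{2} + A^{2}\right) + A = 2 A^{2} + A = A + 2 A^{2}$)
$\left(m{\left(50 \right)} + 2578\right) \left(I{\left(X \right)} - 3266\right) = \left(50 \left(1 + 2 \cdot 50\right) + 2578\right) \left(-1 - 3266\right) = \left(50 \left(1 + 100\right) + 2578\right) \left(-3267\right) = \left(50 \cdot 101 + 2578\right) \left(-3267\right) = \left(5050 + 2578\right) \left(-3267\right) = 7628 \left(-3267\right) = -24920676$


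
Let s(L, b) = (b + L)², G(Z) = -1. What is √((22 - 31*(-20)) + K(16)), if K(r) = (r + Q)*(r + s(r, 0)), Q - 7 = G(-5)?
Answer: √6626 ≈ 81.400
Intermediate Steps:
Q = 6 (Q = 7 - 1 = 6)
s(L, b) = (L + b)²
K(r) = (6 + r)*(r + r²) (K(r) = (r + 6)*(r + (r + 0)²) = (6 + r)*(r + r²))
√((22 - 31*(-20)) + K(16)) = √((22 - 31*(-20)) + 16*(6 + 16² + 7*16)) = √((22 + 620) + 16*(6 + 256 + 112)) = √(642 + 16*374) = √(642 + 5984) = √6626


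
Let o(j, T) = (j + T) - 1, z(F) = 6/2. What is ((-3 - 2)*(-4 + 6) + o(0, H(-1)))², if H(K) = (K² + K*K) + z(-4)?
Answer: 36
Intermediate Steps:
z(F) = 3 (z(F) = 6*(½) = 3)
H(K) = 3 + 2*K² (H(K) = (K² + K*K) + 3 = (K² + K²) + 3 = 2*K² + 3 = 3 + 2*K²)
o(j, T) = -1 + T + j (o(j, T) = (T + j) - 1 = -1 + T + j)
((-3 - 2)*(-4 + 6) + o(0, H(-1)))² = ((-3 - 2)*(-4 + 6) + (-1 + (3 + 2*(-1)²) + 0))² = (-5*2 + (-1 + (3 + 2*1) + 0))² = (-10 + (-1 + (3 + 2) + 0))² = (-10 + (-1 + 5 + 0))² = (-10 + 4)² = (-6)² = 36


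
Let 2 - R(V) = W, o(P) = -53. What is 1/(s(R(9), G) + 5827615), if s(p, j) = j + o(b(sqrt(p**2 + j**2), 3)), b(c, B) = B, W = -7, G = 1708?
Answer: 1/5829270 ≈ 1.7155e-7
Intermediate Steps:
R(V) = 9 (R(V) = 2 - 1*(-7) = 2 + 7 = 9)
s(p, j) = -53 + j (s(p, j) = j - 53 = -53 + j)
1/(s(R(9), G) + 5827615) = 1/((-53 + 1708) + 5827615) = 1/(1655 + 5827615) = 1/5829270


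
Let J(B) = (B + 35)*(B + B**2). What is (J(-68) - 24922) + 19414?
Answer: -155856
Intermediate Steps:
J(B) = (35 + B)*(B + B**2)
(J(-68) - 24922) + 19414 = (-68*(35 + (-68)**2 + 36*(-68)) - 24922) + 19414 = (-68*(35 + 4624 - 2448) - 24922) + 19414 = (-68*2211 - 24922) + 19414 = (-150348 - 24922) + 19414 = -175270 + 19414 = -155856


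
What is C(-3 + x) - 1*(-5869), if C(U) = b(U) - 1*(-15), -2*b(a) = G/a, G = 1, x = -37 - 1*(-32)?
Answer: 94145/16 ≈ 5884.1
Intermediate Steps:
x = -5 (x = -37 + 32 = -5)
b(a) = -1/(2*a)
C(U) = 15 - 1/(2*U) (C(U) = -1/(2*U) - 1*(-15) = -1/(2*U) + 15 = 15 - 1/(2*U))
C(-3 + x) - 1*(-5869) = (15 - 1/(2*(-3 - 5))) - 1*(-5869) = (15 - ½/(-8)) + 5869 = (15 - ½*(-⅛)) + 5869 = (15 + 1/16) + 5869 = 241/16 + 5869 = 94145/16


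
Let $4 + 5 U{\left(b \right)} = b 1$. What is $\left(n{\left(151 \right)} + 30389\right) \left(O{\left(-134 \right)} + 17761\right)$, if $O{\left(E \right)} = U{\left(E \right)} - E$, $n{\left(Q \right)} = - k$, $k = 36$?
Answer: $\frac{2711645961}{5} \approx 5.4233 \cdot 10^{8}$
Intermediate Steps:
$U{\left(b \right)} = - \frac{4}{5} + \frac{b}{5}$ ($U{\left(b \right)} = - \frac{4}{5} + \frac{b 1}{5} = - \frac{4}{5} + \frac{b}{5}$)
$n{\left(Q \right)} = -36$ ($n{\left(Q \right)} = \left(-1\right) 36 = -36$)
$O{\left(E \right)} = - \frac{4}{5} - \frac{4 E}{5}$ ($O{\left(E \right)} = \left(- \frac{4}{5} + \frac{E}{5}\right) - E = - \frac{4}{5} - \frac{4 E}{5}$)
$\left(n{\left(151 \right)} + 30389\right) \left(O{\left(-134 \right)} + 17761\right) = \left(-36 + 30389\right) \left(\left(- \frac{4}{5} - - \frac{536}{5}\right) + 17761\right) = 30353 \left(\left(- \frac{4}{5} + \frac{536}{5}\right) + 17761\right) = 30353 \left(\frac{532}{5} + 17761\right) = 30353 \cdot \frac{89337}{5} = \frac{2711645961}{5}$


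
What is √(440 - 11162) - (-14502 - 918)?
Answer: 15420 + I*√10722 ≈ 15420.0 + 103.55*I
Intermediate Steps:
√(440 - 11162) - (-14502 - 918) = √(-10722) - 1*(-15420) = I*√10722 + 15420 = 15420 + I*√10722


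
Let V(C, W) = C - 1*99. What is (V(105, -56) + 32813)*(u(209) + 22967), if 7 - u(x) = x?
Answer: 747124535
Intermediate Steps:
u(x) = 7 - x
V(C, W) = -99 + C (V(C, W) = C - 99 = -99 + C)
(V(105, -56) + 32813)*(u(209) + 22967) = ((-99 + 105) + 32813)*((7 - 1*209) + 22967) = (6 + 32813)*((7 - 209) + 22967) = 32819*(-202 + 22967) = 32819*22765 = 747124535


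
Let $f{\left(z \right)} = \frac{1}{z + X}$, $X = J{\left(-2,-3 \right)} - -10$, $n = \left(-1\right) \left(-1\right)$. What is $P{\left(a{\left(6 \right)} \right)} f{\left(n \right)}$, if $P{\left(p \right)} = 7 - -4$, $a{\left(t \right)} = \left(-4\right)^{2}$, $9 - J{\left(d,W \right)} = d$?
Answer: $\frac{1}{2} \approx 0.5$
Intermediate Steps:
$J{\left(d,W \right)} = 9 - d$
$n = 1$
$a{\left(t \right)} = 16$
$X = 21$ ($X = \left(9 - -2\right) - -10 = \left(9 + 2\right) + 10 = 11 + 10 = 21$)
$f{\left(z \right)} = \frac{1}{21 + z}$ ($f{\left(z \right)} = \frac{1}{z + 21} = \frac{1}{21 + z}$)
$P{\left(p \right)} = 11$ ($P{\left(p \right)} = 7 + 4 = 11$)
$P{\left(a{\left(6 \right)} \right)} f{\left(n \right)} = \frac{11}{21 + 1} = \frac{11}{22} = 11 \cdot \frac{1}{22} = \frac{1}{2}$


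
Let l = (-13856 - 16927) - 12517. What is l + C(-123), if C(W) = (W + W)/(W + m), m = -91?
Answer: -4632977/107 ≈ -43299.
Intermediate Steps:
C(W) = 2*W/(-91 + W) (C(W) = (W + W)/(W - 91) = (2*W)/(-91 + W) = 2*W/(-91 + W))
l = -43300 (l = -30783 - 12517 = -43300)
l + C(-123) = -43300 + 2*(-123)/(-91 - 123) = -43300 + 2*(-123)/(-214) = -43300 + 2*(-123)*(-1/214) = -43300 + 123/107 = -4632977/107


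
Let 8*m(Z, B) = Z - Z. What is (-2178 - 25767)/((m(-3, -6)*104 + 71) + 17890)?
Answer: -9315/5987 ≈ -1.5559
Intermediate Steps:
m(Z, B) = 0 (m(Z, B) = (Z - Z)/8 = (⅛)*0 = 0)
(-2178 - 25767)/((m(-3, -6)*104 + 71) + 17890) = (-2178 - 25767)/((0*104 + 71) + 17890) = -27945/((0 + 71) + 17890) = -27945/(71 + 17890) = -27945/17961 = -27945*1/17961 = -9315/5987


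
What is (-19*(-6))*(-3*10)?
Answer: -3420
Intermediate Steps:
(-19*(-6))*(-3*10) = 114*(-30) = -3420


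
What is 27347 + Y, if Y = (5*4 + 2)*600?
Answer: 40547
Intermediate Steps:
Y = 13200 (Y = (20 + 2)*600 = 22*600 = 13200)
27347 + Y = 27347 + 13200 = 40547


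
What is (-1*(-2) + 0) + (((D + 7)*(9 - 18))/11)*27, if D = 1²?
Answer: -1922/11 ≈ -174.73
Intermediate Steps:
D = 1
(-1*(-2) + 0) + (((D + 7)*(9 - 18))/11)*27 = (-1*(-2) + 0) + (((1 + 7)*(9 - 18))/11)*27 = (2 + 0) + ((8*(-9))*(1/11))*27 = 2 - 72*1/11*27 = 2 - 72/11*27 = 2 - 1944/11 = -1922/11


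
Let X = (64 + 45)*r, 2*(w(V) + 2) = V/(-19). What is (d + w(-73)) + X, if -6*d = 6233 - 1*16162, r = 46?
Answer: 380119/57 ≈ 6668.8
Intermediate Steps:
w(V) = -2 - V/38 (w(V) = -2 + (V/(-19))/2 = -2 + (V*(-1/19))/2 = -2 + (-V/19)/2 = -2 - V/38)
d = 9929/6 (d = -(6233 - 1*16162)/6 = -(6233 - 16162)/6 = -⅙*(-9929) = 9929/6 ≈ 1654.8)
X = 5014 (X = (64 + 45)*46 = 109*46 = 5014)
(d + w(-73)) + X = (9929/6 + (-2 - 1/38*(-73))) + 5014 = (9929/6 + (-2 + 73/38)) + 5014 = (9929/6 - 3/38) + 5014 = 94321/57 + 5014 = 380119/57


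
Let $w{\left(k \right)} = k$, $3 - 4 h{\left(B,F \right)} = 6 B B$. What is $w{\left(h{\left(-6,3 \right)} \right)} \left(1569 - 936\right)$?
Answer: $- \frac{134829}{4} \approx -33707.0$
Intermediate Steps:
$h{\left(B,F \right)} = \frac{3}{4} - \frac{3 B^{2}}{2}$ ($h{\left(B,F \right)} = \frac{3}{4} - \frac{6 B B}{4} = \frac{3}{4} - \frac{6 B^{2}}{4} = \frac{3}{4} - \frac{3 B^{2}}{2}$)
$w{\left(h{\left(-6,3 \right)} \right)} \left(1569 - 936\right) = \left(\frac{3}{4} - \frac{3 \left(-6\right)^{2}}{2}\right) \left(1569 - 936\right) = \left(\frac{3}{4} - 54\right) 633 = \left(- \frac{213}{4}\right) 633 = - \frac{134829}{4}$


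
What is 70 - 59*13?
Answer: -697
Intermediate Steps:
70 - 59*13 = 70 - 767 = -697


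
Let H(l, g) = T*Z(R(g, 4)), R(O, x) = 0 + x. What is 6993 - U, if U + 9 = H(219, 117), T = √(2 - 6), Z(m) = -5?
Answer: 7002 + 10*I ≈ 7002.0 + 10.0*I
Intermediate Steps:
R(O, x) = x
T = 2*I (T = √(-4) = 2*I ≈ 2.0*I)
H(l, g) = -10*I (H(l, g) = (2*I)*(-5) = -10*I)
U = -9 - 10*I ≈ -9.0 - 10.0*I
6993 - U = 6993 - (-9 - 10*I) = 6993 + (9 + 10*I) = 7002 + 10*I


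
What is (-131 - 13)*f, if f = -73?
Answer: 10512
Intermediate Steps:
(-131 - 13)*f = (-131 - 13)*(-73) = -144*(-73) = 10512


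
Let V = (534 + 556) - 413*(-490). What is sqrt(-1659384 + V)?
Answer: 2*I*sqrt(363981) ≈ 1206.6*I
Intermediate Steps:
V = 203460 (V = 1090 + 202370 = 203460)
sqrt(-1659384 + V) = sqrt(-1659384 + 203460) = sqrt(-1455924) = 2*I*sqrt(363981)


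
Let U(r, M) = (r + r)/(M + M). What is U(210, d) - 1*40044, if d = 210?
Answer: -40043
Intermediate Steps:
U(r, M) = r/M (U(r, M) = (2*r)/((2*M)) = (2*r)*(1/(2*M)) = r/M)
U(210, d) - 1*40044 = 210/210 - 1*40044 = 210*(1/210) - 40044 = 1 - 40044 = -40043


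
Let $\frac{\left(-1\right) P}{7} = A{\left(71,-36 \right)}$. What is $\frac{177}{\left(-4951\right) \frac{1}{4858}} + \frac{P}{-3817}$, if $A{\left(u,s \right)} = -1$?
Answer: $- \frac{3282143179}{18897967} \approx -173.68$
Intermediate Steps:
$P = 7$ ($P = \left(-7\right) \left(-1\right) = 7$)
$\frac{177}{\left(-4951\right) \frac{1}{4858}} + \frac{P}{-3817} = \frac{177}{\left(-4951\right) \frac{1}{4858}} + \frac{7}{-3817} = \frac{177}{\left(-4951\right) \frac{1}{4858}} + 7 \left(- \frac{1}{3817}\right) = \frac{177}{- \frac{4951}{4858}} - \frac{7}{3817} = 177 \left(- \frac{4858}{4951}\right) - \frac{7}{3817} = - \frac{859866}{4951} - \frac{7}{3817} = - \frac{3282143179}{18897967}$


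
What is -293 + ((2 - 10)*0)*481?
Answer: -293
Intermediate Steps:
-293 + ((2 - 10)*0)*481 = -293 - 8*0*481 = -293 + 0*481 = -293 + 0 = -293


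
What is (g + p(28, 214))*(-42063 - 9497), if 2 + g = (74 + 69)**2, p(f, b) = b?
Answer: -1065281160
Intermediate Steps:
g = 20447 (g = -2 + (74 + 69)**2 = -2 + 143**2 = -2 + 20449 = 20447)
(g + p(28, 214))*(-42063 - 9497) = (20447 + 214)*(-42063 - 9497) = 20661*(-51560) = -1065281160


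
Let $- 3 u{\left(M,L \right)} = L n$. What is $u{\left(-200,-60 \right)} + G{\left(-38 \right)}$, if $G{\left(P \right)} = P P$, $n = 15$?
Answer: $1744$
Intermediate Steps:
$u{\left(M,L \right)} = - 5 L$ ($u{\left(M,L \right)} = - \frac{L 15}{3} = - \frac{15 L}{3} = - 5 L$)
$G{\left(P \right)} = P^{2}$
$u{\left(-200,-60 \right)} + G{\left(-38 \right)} = \left(-5\right) \left(-60\right) + \left(-38\right)^{2} = 300 + 1444 = 1744$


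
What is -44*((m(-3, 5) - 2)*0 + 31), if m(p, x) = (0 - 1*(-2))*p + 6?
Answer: -1364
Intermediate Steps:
m(p, x) = 6 + 2*p (m(p, x) = (0 + 2)*p + 6 = 2*p + 6 = 6 + 2*p)
-44*((m(-3, 5) - 2)*0 + 31) = -44*(((6 + 2*(-3)) - 2)*0 + 31) = -44*(((6 - 6) - 2)*0 + 31) = -44*((0 - 2)*0 + 31) = -44*(-2*0 + 31) = -44*(0 + 31) = -44*31 = -1364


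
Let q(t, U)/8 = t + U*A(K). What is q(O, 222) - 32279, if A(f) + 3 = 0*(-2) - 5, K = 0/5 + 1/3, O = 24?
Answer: -46295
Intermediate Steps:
K = 1/3 (K = 0*(1/5) + 1*(1/3) = 0 + 1/3 = 1/3 ≈ 0.33333)
A(f) = -8 (A(f) = -3 + (0*(-2) - 5) = -3 + (0 - 5) = -3 - 5 = -8)
q(t, U) = -64*U + 8*t (q(t, U) = 8*(t + U*(-8)) = 8*(t - 8*U) = -64*U + 8*t)
q(O, 222) - 32279 = (-64*222 + 8*24) - 32279 = (-14208 + 192) - 32279 = -14016 - 32279 = -46295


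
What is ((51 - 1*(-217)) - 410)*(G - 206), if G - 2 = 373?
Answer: -23998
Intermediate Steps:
G = 375 (G = 2 + 373 = 375)
((51 - 1*(-217)) - 410)*(G - 206) = ((51 - 1*(-217)) - 410)*(375 - 206) = ((51 + 217) - 410)*169 = (268 - 410)*169 = -142*169 = -23998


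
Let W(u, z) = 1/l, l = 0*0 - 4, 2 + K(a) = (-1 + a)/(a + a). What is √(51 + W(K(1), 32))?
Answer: √203/2 ≈ 7.1239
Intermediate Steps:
K(a) = -2 + (-1 + a)/(2*a) (K(a) = -2 + (-1 + a)/(a + a) = -2 + (-1 + a)/((2*a)) = -2 + (-1 + a)*(1/(2*a)) = -2 + (-1 + a)/(2*a))
l = -4 (l = 0 - 4 = -4)
W(u, z) = -¼ (W(u, z) = 1/(-4) = -¼)
√(51 + W(K(1), 32)) = √(51 - ¼) = √(203/4) = √203/2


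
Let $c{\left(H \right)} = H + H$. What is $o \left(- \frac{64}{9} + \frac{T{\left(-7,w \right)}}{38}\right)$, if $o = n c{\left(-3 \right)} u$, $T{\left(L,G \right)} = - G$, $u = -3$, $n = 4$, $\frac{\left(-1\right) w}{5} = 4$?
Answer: $- \frac{9008}{19} \approx -474.11$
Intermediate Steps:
$w = -20$ ($w = \left(-5\right) 4 = -20$)
$c{\left(H \right)} = 2 H$
$o = 72$ ($o = 4 \cdot 2 \left(-3\right) \left(-3\right) = 4 \left(-6\right) \left(-3\right) = \left(-24\right) \left(-3\right) = 72$)
$o \left(- \frac{64}{9} + \frac{T{\left(-7,w \right)}}{38}\right) = 72 \left(- \frac{64}{9} + \frac{\left(-1\right) \left(-20\right)}{38}\right) = 72 \left(\left(-64\right) \frac{1}{9} + 20 \cdot \frac{1}{38}\right) = 72 \left(- \frac{64}{9} + \frac{10}{19}\right) = 72 \left(- \frac{1126}{171}\right) = - \frac{9008}{19}$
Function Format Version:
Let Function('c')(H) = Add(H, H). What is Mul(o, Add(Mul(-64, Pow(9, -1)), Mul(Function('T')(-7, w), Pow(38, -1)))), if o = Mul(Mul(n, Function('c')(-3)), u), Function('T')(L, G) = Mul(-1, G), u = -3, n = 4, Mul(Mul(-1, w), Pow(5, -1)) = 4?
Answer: Rational(-9008, 19) ≈ -474.11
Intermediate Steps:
w = -20 (w = Mul(-5, 4) = -20)
Function('c')(H) = Mul(2, H)
o = 72 (o = Mul(Mul(4, Mul(2, -3)), -3) = Mul(Mul(4, -6), -3) = Mul(-24, -3) = 72)
Mul(o, Add(Mul(-64, Pow(9, -1)), Mul(Function('T')(-7, w), Pow(38, -1)))) = Mul(72, Add(Mul(-64, Pow(9, -1)), Mul(Mul(-1, -20), Pow(38, -1)))) = Mul(72, Add(Mul(-64, Rational(1, 9)), Mul(20, Rational(1, 38)))) = Mul(72, Add(Rational(-64, 9), Rational(10, 19))) = Mul(72, Rational(-1126, 171)) = Rational(-9008, 19)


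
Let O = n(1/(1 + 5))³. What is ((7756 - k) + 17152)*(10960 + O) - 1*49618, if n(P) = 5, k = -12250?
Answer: 411846812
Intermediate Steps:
O = 125 (O = 5³ = 125)
((7756 - k) + 17152)*(10960 + O) - 1*49618 = ((7756 - 1*(-12250)) + 17152)*(10960 + 125) - 1*49618 = ((7756 + 12250) + 17152)*11085 - 49618 = (20006 + 17152)*11085 - 49618 = 37158*11085 - 49618 = 411896430 - 49618 = 411846812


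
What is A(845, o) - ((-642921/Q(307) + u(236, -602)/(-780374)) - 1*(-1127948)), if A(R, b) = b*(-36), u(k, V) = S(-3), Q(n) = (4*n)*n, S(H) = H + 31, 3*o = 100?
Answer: -23728031580667875/21014134036 ≈ -1.1291e+6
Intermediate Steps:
o = 100/3 (o = (⅓)*100 = 100/3 ≈ 33.333)
S(H) = 31 + H
Q(n) = 4*n²
u(k, V) = 28 (u(k, V) = 31 - 3 = 28)
A(R, b) = -36*b
A(845, o) - ((-642921/Q(307) + u(236, -602)/(-780374)) - 1*(-1127948)) = -36*100/3 - ((-642921/(4*307²) + 28/(-780374)) - 1*(-1127948)) = -1200 - ((-642921/(4*94249) + 28*(-1/780374)) + 1127948) = -1200 - ((-642921/376996 - 2/55741) + 1127948) = -1200 - (-35837813453/21014134036 + 1127948) = -1200 - 1*23702814619824675/21014134036 = -1200 - 23702814619824675/21014134036 = -23728031580667875/21014134036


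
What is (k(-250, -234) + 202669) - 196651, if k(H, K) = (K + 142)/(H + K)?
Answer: 728201/121 ≈ 6018.2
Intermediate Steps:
k(H, K) = (142 + K)/(H + K)
(k(-250, -234) + 202669) - 196651 = ((142 - 234)/(-250 - 234) + 202669) - 196651 = (-92/(-484) + 202669) - 196651 = (-1/484*(-92) + 202669) - 196651 = (23/121 + 202669) - 196651 = 24522972/121 - 196651 = 728201/121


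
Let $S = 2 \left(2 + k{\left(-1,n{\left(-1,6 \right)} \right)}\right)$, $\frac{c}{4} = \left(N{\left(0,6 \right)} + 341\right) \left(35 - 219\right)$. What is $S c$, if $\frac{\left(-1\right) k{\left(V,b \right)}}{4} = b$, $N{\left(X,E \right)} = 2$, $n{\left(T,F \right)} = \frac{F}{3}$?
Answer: $3029376$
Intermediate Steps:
$n{\left(T,F \right)} = \frac{F}{3}$ ($n{\left(T,F \right)} = F \frac{1}{3} = \frac{F}{3}$)
$k{\left(V,b \right)} = - 4 b$
$c = -252448$ ($c = 4 \left(2 + 341\right) \left(35 - 219\right) = 4 \cdot 343 \left(-184\right) = 4 \left(-63112\right) = -252448$)
$S = -12$ ($S = 2 \left(2 - 4 \cdot \frac{1}{3} \cdot 6\right) = 2 \left(2 - 8\right) = 2 \left(-6\right) = -12$)
$S c = \left(-12\right) \left(-252448\right) = 3029376$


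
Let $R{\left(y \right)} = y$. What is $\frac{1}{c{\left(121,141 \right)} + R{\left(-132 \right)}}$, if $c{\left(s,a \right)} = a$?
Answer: $\frac{1}{9} \approx 0.11111$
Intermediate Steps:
$\frac{1}{c{\left(121,141 \right)} + R{\left(-132 \right)}} = \frac{1}{141 - 132} = \frac{1}{9}$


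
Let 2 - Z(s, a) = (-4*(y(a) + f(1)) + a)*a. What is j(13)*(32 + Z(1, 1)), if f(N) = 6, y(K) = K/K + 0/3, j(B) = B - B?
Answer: 0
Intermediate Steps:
j(B) = 0
y(K) = 1 (y(K) = 1 + 0*(1/3) = 1 + 0 = 1)
Z(s, a) = 2 - a*(-28 + a) (Z(s, a) = 2 - (-4*(1 + 6) + a)*a = 2 - (-4*7 + a)*a = 2 - (-28 + a)*a = 2 - a*(-28 + a))
j(13)*(32 + Z(1, 1)) = 0*(32 + (2 - 1*1**2 + 28*1)) = 0*(32 + (2 - 1*1 + 28)) = 0*(32 + (2 - 1 + 28)) = 0*(32 + 29) = 0*61 = 0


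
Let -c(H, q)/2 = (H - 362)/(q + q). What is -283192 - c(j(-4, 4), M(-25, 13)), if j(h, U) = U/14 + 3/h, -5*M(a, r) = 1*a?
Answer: -39657029/140 ≈ -2.8326e+5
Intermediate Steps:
M(a, r) = -a/5
j(h, U) = 3/h + U/14 (j(h, U) = U*(1/14) + 3/h = U/14 + 3/h = 3/h + U/14)
c(H, q) = -(-362 + H)/q (c(H, q) = -2*(H - 362)/(q + q) = -2*(-362 + H)/(2*q) = -2*(-362 + H)*1/(2*q) = -(-362 + H)/q)
-283192 - c(j(-4, 4), M(-25, 13)) = -283192 - (362 - (3/(-4) + (1/14)*4))/((-⅕*(-25))) = -283192 - (362 - (3*(-¼) + 2/7))/5 = -283192 - (362 - (-¾ + 2/7))/5 = -283192 - (362 - 1*(-13/28))/5 = -283192 - (362 + 13/28)/5 = -283192 - 10149/(5*28) = -283192 - 1*10149/140 = -283192 - 10149/140 = -39657029/140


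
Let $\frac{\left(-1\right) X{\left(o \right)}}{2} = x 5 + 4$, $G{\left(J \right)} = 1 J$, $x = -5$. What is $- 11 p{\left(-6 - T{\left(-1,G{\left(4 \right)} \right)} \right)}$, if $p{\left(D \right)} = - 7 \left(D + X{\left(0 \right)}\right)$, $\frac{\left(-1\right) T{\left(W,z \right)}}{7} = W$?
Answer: $2233$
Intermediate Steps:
$G{\left(J \right)} = J$
$X{\left(o \right)} = 42$ ($X{\left(o \right)} = - 2 \left(\left(-5\right) 5 + 4\right) = - 2 \left(-25 + 4\right) = \left(-2\right) \left(-21\right) = 42$)
$T{\left(W,z \right)} = - 7 W$
$p{\left(D \right)} = -294 - 7 D$ ($p{\left(D \right)} = - 7 \left(D + 42\right) = - 7 \left(42 + D\right) = -294 - 7 D$)
$- 11 p{\left(-6 - T{\left(-1,G{\left(4 \right)} \right)} \right)} = - 11 \left(-294 - 7 \left(-6 - \left(-7\right) \left(-1\right)\right)\right) = - 11 \left(-294 - 7 \left(-6 - 7\right)\right) = - 11 \left(-294 - -91\right) = - 11 \left(-294 + 91\right) = \left(-11\right) \left(-203\right) = 2233$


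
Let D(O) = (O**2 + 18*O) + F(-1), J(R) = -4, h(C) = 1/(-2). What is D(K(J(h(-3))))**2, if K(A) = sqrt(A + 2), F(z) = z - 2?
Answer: (-5 + 18*I*sqrt(2))**2 ≈ -623.0 - 254.56*I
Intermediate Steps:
F(z) = -2 + z
h(C) = -1/2
K(A) = sqrt(2 + A)
D(O) = -3 + O**2 + 18*O (D(O) = (O**2 + 18*O) + (-2 - 1) = (O**2 + 18*O) - 3 = -3 + O**2 + 18*O)
D(K(J(h(-3))))**2 = (-3 + (sqrt(2 - 4))**2 + 18*sqrt(2 - 4))**2 = (-3 + (sqrt(-2))**2 + 18*sqrt(-2))**2 = (-3 + (I*sqrt(2))**2 + 18*(I*sqrt(2)))**2 = (-3 - 2 + 18*I*sqrt(2))**2 = (-5 + 18*I*sqrt(2))**2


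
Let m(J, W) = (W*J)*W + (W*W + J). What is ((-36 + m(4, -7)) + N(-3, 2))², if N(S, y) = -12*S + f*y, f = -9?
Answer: 53361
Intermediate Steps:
N(S, y) = -12*S - 9*y
m(J, W) = J + W² + J*W² (m(J, W) = (J*W)*W + (W² + J) = J*W² + (J + W²) = J + W² + J*W²)
((-36 + m(4, -7)) + N(-3, 2))² = ((-36 + (4 + (-7)² + 4*(-7)²)) + (-12*(-3) - 9*2))² = ((-36 + (4 + 49 + 4*49)) + (36 - 18))² = ((-36 + (4 + 49 + 196)) + 18)² = ((-36 + 249) + 18)² = (213 + 18)² = 231² = 53361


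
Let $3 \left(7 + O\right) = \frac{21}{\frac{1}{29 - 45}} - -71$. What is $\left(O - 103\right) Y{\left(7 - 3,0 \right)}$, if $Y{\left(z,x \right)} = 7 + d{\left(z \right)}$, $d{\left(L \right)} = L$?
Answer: $- \frac{6545}{3} \approx -2181.7$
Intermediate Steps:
$Y{\left(z,x \right)} = 7 + z$
$O = - \frac{286}{3}$ ($O = -7 + \frac{\frac{21}{\frac{1}{29 - 45}} - -71}{3} = -7 + \frac{\frac{21}{\frac{1}{-16}} + 71}{3} = -7 + \frac{\frac{21}{- \frac{1}{16}} + 71}{3} = -7 + \frac{21 \left(-16\right) + 71}{3} = -7 + \frac{-336 + 71}{3} = -7 + \frac{1}{3} \left(-265\right) = -7 - \frac{265}{3} = - \frac{286}{3} \approx -95.333$)
$\left(O - 103\right) Y{\left(7 - 3,0 \right)} = \left(- \frac{286}{3} - 103\right) \left(7 + \left(7 - 3\right)\right) = - \frac{595 \left(7 + 4\right)}{3} = \left(- \frac{595}{3}\right) 11 = - \frac{6545}{3}$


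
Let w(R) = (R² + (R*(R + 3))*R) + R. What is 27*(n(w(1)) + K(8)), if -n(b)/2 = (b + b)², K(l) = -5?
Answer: -7911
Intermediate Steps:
w(R) = R + R² + R²*(3 + R) (w(R) = (R² + (R*(3 + R))*R) + R = (R² + R²*(3 + R)) + R = R + R² + R²*(3 + R))
n(b) = -8*b² (n(b) = -2*(b + b)² = -2*4*b² = -8*b²)
27*(n(w(1)) + K(8)) = 27*(-8*(1 + 1² + 4*1)² - 5) = 27*(-8*(1 + 1 + 4)² - 5) = 27*(-8*(1*6)² - 5) = 27*(-8*6² - 5) = 27*(-8*36 - 5) = 27*(-288 - 5) = 27*(-293) = -7911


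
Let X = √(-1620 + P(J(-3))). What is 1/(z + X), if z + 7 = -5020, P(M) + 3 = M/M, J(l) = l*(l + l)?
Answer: -5027/25272351 - I*√1622/25272351 ≈ -0.00019891 - 1.5936e-6*I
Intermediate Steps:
J(l) = 2*l² (J(l) = l*(2*l) = 2*l²)
P(M) = -2 (P(M) = -3 + M/M = -3 + 1 = -2)
z = -5027 (z = -7 - 5020 = -5027)
X = I*√1622 (X = √(-1620 - 2) = √(-1622) = I*√1622 ≈ 40.274*I)
1/(z + X) = 1/(-5027 + I*√1622)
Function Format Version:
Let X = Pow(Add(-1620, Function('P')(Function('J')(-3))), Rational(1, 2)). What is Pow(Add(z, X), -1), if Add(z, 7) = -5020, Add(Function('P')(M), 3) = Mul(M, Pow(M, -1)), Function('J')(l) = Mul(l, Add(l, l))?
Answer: Add(Rational(-5027, 25272351), Mul(Rational(-1, 25272351), I, Pow(1622, Rational(1, 2)))) ≈ Add(-0.00019891, Mul(-1.5936e-6, I))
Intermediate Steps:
Function('J')(l) = Mul(2, Pow(l, 2)) (Function('J')(l) = Mul(l, Mul(2, l)) = Mul(2, Pow(l, 2)))
Function('P')(M) = -2 (Function('P')(M) = Add(-3, Mul(M, Pow(M, -1))) = Add(-3, 1) = -2)
z = -5027 (z = Add(-7, -5020) = -5027)
X = Mul(I, Pow(1622, Rational(1, 2))) (X = Pow(Add(-1620, -2), Rational(1, 2)) = Pow(-1622, Rational(1, 2)) = Mul(I, Pow(1622, Rational(1, 2))) ≈ Mul(40.274, I))
Pow(Add(z, X), -1) = Pow(Add(-5027, Mul(I, Pow(1622, Rational(1, 2)))), -1)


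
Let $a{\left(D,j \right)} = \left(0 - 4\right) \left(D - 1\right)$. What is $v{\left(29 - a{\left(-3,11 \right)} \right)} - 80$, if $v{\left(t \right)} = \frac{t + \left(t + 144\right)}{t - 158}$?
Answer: $- \frac{2354}{29} \approx -81.172$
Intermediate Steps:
$a{\left(D,j \right)} = 4 - 4 D$ ($a{\left(D,j \right)} = - 4 \left(-1 + D\right) = 4 - 4 D$)
$v{\left(t \right)} = \frac{144 + 2 t}{-158 + t}$ ($v{\left(t \right)} = \frac{t + \left(144 + t\right)}{-158 + t} = \frac{144 + 2 t}{-158 + t}$)
$v{\left(29 - a{\left(-3,11 \right)} \right)} - 80 = \frac{2 \left(72 + \left(29 - \left(4 - -12\right)\right)\right)}{-158 + \left(29 - \left(4 - -12\right)\right)} - 80 = \frac{2 \left(72 + \left(29 - \left(4 + 12\right)\right)\right)}{-158 + \left(29 - \left(4 + 12\right)\right)} - 80 = \frac{2 \left(72 + \left(29 - 16\right)\right)}{-158 + \left(29 - 16\right)} - 80 = \frac{2 \left(72 + 13\right)}{-158 + 13} - 80 = 2 \frac{1}{-145} \cdot 85 - 80 = 2 \left(- \frac{1}{145}\right) 85 - 80 = - \frac{34}{29} - 80 = - \frac{2354}{29}$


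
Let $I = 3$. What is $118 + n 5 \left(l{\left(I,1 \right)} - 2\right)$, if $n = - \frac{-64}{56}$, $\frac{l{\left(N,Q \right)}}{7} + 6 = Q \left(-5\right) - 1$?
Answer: $- \frac{2614}{7} \approx -373.43$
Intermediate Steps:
$l{\left(N,Q \right)} = -49 - 35 Q$ ($l{\left(N,Q \right)} = -42 + 7 \left(Q \left(-5\right) - 1\right) = -42 + 7 \left(- 5 Q - 1\right) = -42 + 7 \left(-1 - 5 Q\right) = -42 - \left(7 + 35 Q\right) = -49 - 35 Q$)
$n = \frac{8}{7}$ ($n = - \frac{-64}{56} = \left(-1\right) \left(- \frac{8}{7}\right) = \frac{8}{7} \approx 1.1429$)
$118 + n 5 \left(l{\left(I,1 \right)} - 2\right) = 118 + \frac{8 \cdot 5 \left(\left(-49 - 35\right) - 2\right)}{7} = 118 + \frac{8 \cdot 5 \left(-84 - 2\right)}{7} = 118 + \frac{8 \cdot 5 \left(-86\right)}{7} = 118 + \frac{8}{7} \left(-430\right) = 118 - \frac{3440}{7} = - \frac{2614}{7}$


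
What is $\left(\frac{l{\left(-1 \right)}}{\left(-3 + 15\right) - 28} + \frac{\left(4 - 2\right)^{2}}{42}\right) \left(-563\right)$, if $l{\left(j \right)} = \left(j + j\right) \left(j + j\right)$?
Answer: $\frac{7319}{84} \approx 87.131$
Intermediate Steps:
$l{\left(j \right)} = 4 j^{2}$ ($l{\left(j \right)} = 2 j 2 j = 4 j^{2}$)
$\left(\frac{l{\left(-1 \right)}}{\left(-3 + 15\right) - 28} + \frac{\left(4 - 2\right)^{2}}{42}\right) \left(-563\right) = \left(\frac{4 \left(-1\right)^{2}}{\left(-3 + 15\right) - 28} + \frac{\left(4 - 2\right)^{2}}{42}\right) \left(-563\right) = \left(\frac{4 \cdot 1}{12 - 28} + \left(4 - 2\right)^{2} \cdot \frac{1}{42}\right) \left(-563\right) = \left(\frac{4}{-16} + 2^{2} \cdot \frac{1}{42}\right) \left(-563\right) = \left(4 \left(- \frac{1}{16}\right) + 4 \cdot \frac{1}{42}\right) \left(-563\right) = \left(- \frac{1}{4} + \frac{2}{21}\right) \left(-563\right) = \left(- \frac{13}{84}\right) \left(-563\right) = \frac{7319}{84}$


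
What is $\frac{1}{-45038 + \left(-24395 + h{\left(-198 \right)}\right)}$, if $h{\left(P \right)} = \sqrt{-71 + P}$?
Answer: $- \frac{69433}{4820941758} - \frac{i \sqrt{269}}{4820941758} \approx -1.4402 \cdot 10^{-5} - 3.4021 \cdot 10^{-9} i$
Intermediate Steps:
$\frac{1}{-45038 + \left(-24395 + h{\left(-198 \right)}\right)} = \frac{1}{-45038 - \left(24395 - \sqrt{-71 - 198}\right)} = \frac{1}{-45038 - \left(24395 - \sqrt{-269}\right)} = \frac{1}{-45038 - \left(24395 - i \sqrt{269}\right)} = \frac{1}{-69433 + i \sqrt{269}}$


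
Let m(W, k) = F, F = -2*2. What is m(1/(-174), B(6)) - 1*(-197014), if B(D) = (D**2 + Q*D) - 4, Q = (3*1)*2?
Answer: 197010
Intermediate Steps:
Q = 6 (Q = 3*2 = 6)
F = -4
B(D) = -4 + D**2 + 6*D (B(D) = (D**2 + 6*D) - 4 = -4 + D**2 + 6*D)
m(W, k) = -4
m(1/(-174), B(6)) - 1*(-197014) = -4 - 1*(-197014) = -4 + 197014 = 197010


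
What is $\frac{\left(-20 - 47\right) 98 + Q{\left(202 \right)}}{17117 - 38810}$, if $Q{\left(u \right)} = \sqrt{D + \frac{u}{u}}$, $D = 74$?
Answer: $\frac{938}{3099} - \frac{5 \sqrt{3}}{21693} \approx 0.30228$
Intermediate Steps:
$Q{\left(u \right)} = 5 \sqrt{3}$ ($Q{\left(u \right)} = \sqrt{74 + \frac{u}{u}} = \sqrt{74 + 1} = \sqrt{75} = 5 \sqrt{3}$)
$\frac{\left(-20 - 47\right) 98 + Q{\left(202 \right)}}{17117 - 38810} = \frac{\left(-20 - 47\right) 98 + 5 \sqrt{3}}{17117 - 38810} = \frac{\left(-67\right) 98 + 5 \sqrt{3}}{-21693} = \left(-6566 + 5 \sqrt{3}\right) \left(- \frac{1}{21693}\right) = \frac{938}{3099} - \frac{5 \sqrt{3}}{21693}$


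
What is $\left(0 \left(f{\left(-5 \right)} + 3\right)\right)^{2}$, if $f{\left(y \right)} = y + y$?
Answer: $0$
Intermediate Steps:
$f{\left(y \right)} = 2 y$
$\left(0 \left(f{\left(-5 \right)} + 3\right)\right)^{2} = \left(0 \left(2 \left(-5\right) + 3\right)\right)^{2} = \left(0 \left(-10 + 3\right)\right)^{2} = \left(0 \left(-7\right)\right)^{2} = 0^{2} = 0$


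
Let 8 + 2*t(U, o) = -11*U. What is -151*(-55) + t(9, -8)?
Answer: 16503/2 ≈ 8251.5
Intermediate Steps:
t(U, o) = -4 - 11*U/2 (t(U, o) = -4 + (-11*U)/2 = -4 - 11*U/2)
-151*(-55) + t(9, -8) = -151*(-55) + (-4 - 11/2*9) = 8305 + (-4 - 99/2) = 8305 - 107/2 = 16503/2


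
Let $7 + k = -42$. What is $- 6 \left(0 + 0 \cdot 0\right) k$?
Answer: $0$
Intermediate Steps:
$k = -49$ ($k = -7 - 42 = -49$)
$- 6 \left(0 + 0 \cdot 0\right) k = - 6 \left(0 + 0 \cdot 0\right) \left(-49\right) = - 6 \left(0 + 0\right) \left(-49\right) = - 6 \cdot 0 \left(-49\right) = - 0 \left(-49\right) = \left(-1\right) 0 = 0$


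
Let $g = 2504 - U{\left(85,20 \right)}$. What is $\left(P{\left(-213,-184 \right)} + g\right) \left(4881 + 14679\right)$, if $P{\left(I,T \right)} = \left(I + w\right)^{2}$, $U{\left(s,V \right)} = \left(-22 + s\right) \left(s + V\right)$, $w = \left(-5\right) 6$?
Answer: $1074587280$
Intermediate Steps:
$w = -30$
$U{\left(s,V \right)} = \left(-22 + s\right) \left(V + s\right)$
$P{\left(I,T \right)} = \left(-30 + I\right)^{2}$ ($P{\left(I,T \right)} = \left(I - 30\right)^{2} = \left(-30 + I\right)^{2}$)
$g = -4111$ ($g = 2504 - \left(85^{2} - 440 - 1870 + 20 \cdot 85\right) = 2504 - \left(7225 - 440 - 1870 + 1700\right) = 2504 - 6615 = -4111$)
$\left(P{\left(-213,-184 \right)} + g\right) \left(4881 + 14679\right) = \left(\left(-30 - 213\right)^{2} - 4111\right) \left(4881 + 14679\right) = \left(\left(-243\right)^{2} - 4111\right) 19560 = \left(59049 - 4111\right) 19560 = 54938 \cdot 19560 = 1074587280$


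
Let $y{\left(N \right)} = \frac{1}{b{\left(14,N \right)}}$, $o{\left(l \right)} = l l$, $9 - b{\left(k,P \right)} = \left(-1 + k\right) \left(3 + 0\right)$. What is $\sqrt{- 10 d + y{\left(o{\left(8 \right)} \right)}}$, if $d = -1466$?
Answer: $\frac{\sqrt{13193970}}{30} \approx 121.08$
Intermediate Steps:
$b{\left(k,P \right)} = 12 - 3 k$ ($b{\left(k,P \right)} = 9 - \left(-1 + k\right) \left(3 + 0\right) = 9 - \left(-1 + k\right) 3 = 9 - \left(-3 + 3 k\right) = 12 - 3 k$)
$o{\left(l \right)} = l^{2}$
$y{\left(N \right)} = - \frac{1}{30}$ ($y{\left(N \right)} = \frac{1}{12 - 42} = \frac{1}{-30} = - \frac{1}{30}$)
$\sqrt{- 10 d + y{\left(o{\left(8 \right)} \right)}} = \sqrt{\left(-10\right) \left(-1466\right) - \frac{1}{30}} = \sqrt{14660 - \frac{1}{30}} = \sqrt{\frac{439799}{30}} = \frac{\sqrt{13193970}}{30}$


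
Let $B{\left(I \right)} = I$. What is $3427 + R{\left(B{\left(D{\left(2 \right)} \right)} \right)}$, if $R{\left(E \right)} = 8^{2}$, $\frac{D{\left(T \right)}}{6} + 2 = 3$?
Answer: $3491$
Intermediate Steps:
$D{\left(T \right)} = 6$ ($D{\left(T \right)} = -12 + 6 \cdot 3 = -12 + 18 = 6$)
$R{\left(E \right)} = 64$
$3427 + R{\left(B{\left(D{\left(2 \right)} \right)} \right)} = 3427 + 64 = 3491$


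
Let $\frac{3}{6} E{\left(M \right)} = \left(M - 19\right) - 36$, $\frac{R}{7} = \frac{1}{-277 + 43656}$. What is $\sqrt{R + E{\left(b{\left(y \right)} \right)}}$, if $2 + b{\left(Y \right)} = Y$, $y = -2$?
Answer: $\frac{i \sqrt{4531525265}}{6197} \approx 10.863 i$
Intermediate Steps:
$b{\left(Y \right)} = -2 + Y$
$R = \frac{1}{6197}$ ($R = \frac{7}{-277 + 43656} = \frac{7}{43379} = 7 \cdot \frac{1}{43379} = \frac{1}{6197} \approx 0.00016137$)
$E{\left(M \right)} = -110 + 2 M$ ($E{\left(M \right)} = 2 \left(\left(M - 19\right) - 36\right) = 2 \left(\left(-19 + M\right) - 36\right) = 2 \left(-55 + M\right) = -110 + 2 M$)
$\sqrt{R + E{\left(b{\left(y \right)} \right)}} = \sqrt{\frac{1}{6197} - \left(110 - 2 \left(-2 - 2\right)\right)} = \sqrt{\frac{1}{6197} + \left(-110 + 2 \left(-4\right)\right)} = \sqrt{\frac{1}{6197} - 118} = \sqrt{- \frac{731245}{6197}} = \frac{i \sqrt{4531525265}}{6197}$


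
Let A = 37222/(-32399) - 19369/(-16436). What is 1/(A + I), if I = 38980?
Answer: 76072852/2965322021737 ≈ 2.5654e-5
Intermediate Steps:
A = 2250777/76072852 (A = 37222*(-1/32399) - 19369*(-1/16436) = -37222/32399 + 2767/2348 = 2250777/76072852 ≈ 0.029587)
1/(A + I) = 1/(2250777/76072852 + 38980) = 1/(2965322021737/76072852) = 76072852/2965322021737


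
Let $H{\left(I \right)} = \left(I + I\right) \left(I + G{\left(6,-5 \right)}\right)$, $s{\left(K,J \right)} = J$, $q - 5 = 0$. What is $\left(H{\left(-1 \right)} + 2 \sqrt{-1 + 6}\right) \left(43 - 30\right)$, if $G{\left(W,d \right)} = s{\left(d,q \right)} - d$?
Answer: $-234 + 26 \sqrt{5} \approx -175.86$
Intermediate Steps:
$q = 5$ ($q = 5 + 0 = 5$)
$G{\left(W,d \right)} = 5 - d$
$H{\left(I \right)} = 2 I \left(10 + I\right)$ ($H{\left(I \right)} = \left(I + I\right) \left(I + \left(5 - -5\right)\right) = 2 I \left(I + \left(5 + 5\right)\right) = 2 I \left(I + 10\right) = 2 I \left(10 + I\right)$)
$\left(H{\left(-1 \right)} + 2 \sqrt{-1 + 6}\right) \left(43 - 30\right) = \left(2 \left(-1\right) \left(10 - 1\right) + 2 \sqrt{-1 + 6}\right) \left(43 - 30\right) = \left(2 \left(-1\right) 9 + 2 \sqrt{5}\right) \left(43 - 30\right) = \left(-18 + 2 \sqrt{5}\right) 13 = -234 + 26 \sqrt{5}$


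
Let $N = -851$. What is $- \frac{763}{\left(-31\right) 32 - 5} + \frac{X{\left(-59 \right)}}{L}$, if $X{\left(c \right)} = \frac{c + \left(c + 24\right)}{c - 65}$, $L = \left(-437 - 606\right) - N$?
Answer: $\frac{9035893}{11868288} \approx 0.76135$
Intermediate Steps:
$L = -192$ ($L = \left(-437 - 606\right) - -851 = \left(-437 - 606\right) + 851 = -1043 + 851 = -192$)
$X{\left(c \right)} = \frac{24 + 2 c}{-65 + c}$ ($X{\left(c \right)} = \frac{c + \left(24 + c\right)}{-65 + c} = \frac{24 + 2 c}{-65 + c}$)
$- \frac{763}{\left(-31\right) 32 - 5} + \frac{X{\left(-59 \right)}}{L} = - \frac{763}{\left(-31\right) 32 - 5} + \frac{2 \frac{1}{-65 - 59} \left(12 - 59\right)}{-192} = - \frac{763}{-992 - 5} + 2 \frac{1}{-124} \left(-47\right) \left(- \frac{1}{192}\right) = - \frac{763}{-997} + 2 \left(- \frac{1}{124}\right) \left(-47\right) \left(- \frac{1}{192}\right) = \left(-763\right) \left(- \frac{1}{997}\right) + \frac{47}{62} \left(- \frac{1}{192}\right) = \frac{763}{997} - \frac{47}{11904} = \frac{9035893}{11868288}$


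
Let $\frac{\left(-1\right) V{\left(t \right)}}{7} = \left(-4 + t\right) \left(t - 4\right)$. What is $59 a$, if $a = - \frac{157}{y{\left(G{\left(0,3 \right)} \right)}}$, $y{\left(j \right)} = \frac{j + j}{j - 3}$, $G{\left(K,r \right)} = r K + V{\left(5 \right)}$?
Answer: $- \frac{46315}{7} \approx -6616.4$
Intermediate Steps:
$V{\left(t \right)} = - 7 \left(-4 + t\right)^{2}$ ($V{\left(t \right)} = - 7 \left(-4 + t\right) \left(t - 4\right) = - 7 \left(-4 + t\right) \left(-4 + t\right) = - 7 \left(-4 + t\right)^{2}$)
$G{\left(K,r \right)} = -7 + K r$ ($G{\left(K,r \right)} = r K - 7 \left(-4 + 5\right)^{2} = K r - 7 \cdot 1^{2} = K r - 7 = -7 + K r$)
$y{\left(j \right)} = \frac{2 j}{-3 + j}$
$a = - \frac{785}{7}$ ($a = - \frac{157}{2 \left(-7 + 0 \cdot 3\right) \frac{1}{-3 + \left(-7 + 0 \cdot 3\right)}} = - \frac{157}{2 \left(-7 + 0\right) \frac{1}{-3 + \left(-7 + 0\right)}} = - \frac{157}{2 \left(-7\right) \frac{1}{-3 - 7}} = - \frac{157}{2 \left(-7\right) \frac{1}{-10}} = - \frac{157}{2 \left(-7\right) \left(- \frac{1}{10}\right)} = - \frac{157}{\frac{7}{5}} = \left(-157\right) \frac{5}{7} = - \frac{785}{7} \approx -112.14$)
$59 a = 59 \left(- \frac{785}{7}\right) = - \frac{46315}{7}$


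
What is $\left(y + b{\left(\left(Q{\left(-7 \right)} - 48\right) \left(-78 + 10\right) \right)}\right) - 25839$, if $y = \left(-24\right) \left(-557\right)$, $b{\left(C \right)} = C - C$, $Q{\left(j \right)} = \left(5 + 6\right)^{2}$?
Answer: $-12471$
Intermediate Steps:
$Q{\left(j \right)} = 121$ ($Q{\left(j \right)} = 11^{2} = 121$)
$b{\left(C \right)} = 0$
$y = 13368$
$\left(y + b{\left(\left(Q{\left(-7 \right)} - 48\right) \left(-78 + 10\right) \right)}\right) - 25839 = \left(13368 + 0\right) - 25839 = 13368 - 25839 = -12471$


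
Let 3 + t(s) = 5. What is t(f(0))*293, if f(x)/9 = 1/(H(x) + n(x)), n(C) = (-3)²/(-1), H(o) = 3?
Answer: 586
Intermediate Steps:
n(C) = -9 (n(C) = 9*(-1) = -9)
f(x) = -3/2 (f(x) = 9/(3 - 9) = 9/(-6) = 9*(-⅙) = -3/2)
t(s) = 2 (t(s) = -3 + 5 = 2)
t(f(0))*293 = 2*293 = 586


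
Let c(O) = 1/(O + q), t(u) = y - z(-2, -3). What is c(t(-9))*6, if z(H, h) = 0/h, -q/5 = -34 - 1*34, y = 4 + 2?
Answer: 3/173 ≈ 0.017341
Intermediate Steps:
y = 6
q = 340 (q = -5*(-34 - 1*34) = -5*(-34 - 34) = -5*(-68) = 340)
z(H, h) = 0
t(u) = 6 (t(u) = 6 - 1*0 = 6 + 0 = 6)
c(O) = 1/(340 + O) (c(O) = 1/(O + 340) = 1/(340 + O))
c(t(-9))*6 = 6/(340 + 6) = 6/346 = (1/346)*6 = 3/173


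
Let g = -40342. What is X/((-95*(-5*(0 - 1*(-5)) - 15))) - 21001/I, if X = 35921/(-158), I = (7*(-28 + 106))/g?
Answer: 254336137261967/163909200 ≈ 1.5517e+6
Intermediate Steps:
I = -273/20171 (I = (7*(-28 + 106))/(-40342) = (7*78)*(-1/40342) = 546*(-1/40342) = -273/20171 ≈ -0.013534)
X = -35921/158 (X = 35921*(-1/158) = -35921/158 ≈ -227.35)
X/((-95*(-5*(0 - 1*(-5)) - 15))) - 21001/I = -35921*(-1/(95*(-5*(0 - 1*(-5)) - 15)))/158 - 21001/(-273/20171) = -35921*(-1/(95*(-5*(0 + 5) - 15)))/158 - 21001*(-20171/273) = -35921*(-1/(95*(-5*5 - 15)))/158 + 423611171/273 = -35921*(-1/(95*(-25 - 15)))/158 + 423611171/273 = -35921/(158*((-95*(-40)))) + 423611171/273 = -35921/158/3800 + 423611171/273 = -35921/158*1/3800 + 423611171/273 = -35921/600400 + 423611171/273 = 254336137261967/163909200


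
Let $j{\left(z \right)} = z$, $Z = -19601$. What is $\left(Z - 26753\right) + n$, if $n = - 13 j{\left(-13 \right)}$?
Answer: $-46185$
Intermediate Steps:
$n = 169$ ($n = \left(-13\right) \left(-13\right) = 169$)
$\left(Z - 26753\right) + n = \left(-19601 - 26753\right) + 169 = -46354 + 169 = -46185$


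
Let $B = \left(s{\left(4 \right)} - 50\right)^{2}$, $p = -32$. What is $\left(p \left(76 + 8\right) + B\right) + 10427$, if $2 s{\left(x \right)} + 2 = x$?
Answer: $10140$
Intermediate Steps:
$s{\left(x \right)} = -1 + \frac{x}{2}$
$B = 2401$ ($B = \left(\left(-1 + \frac{1}{2} \cdot 4\right) - 50\right)^{2} = \left(\left(-1 + 2\right) - 50\right)^{2} = \left(1 - 50\right)^{2} = \left(-49\right)^{2} = 2401$)
$\left(p \left(76 + 8\right) + B\right) + 10427 = \left(- 32 \left(76 + 8\right) + 2401\right) + 10427 = \left(\left(-32\right) 84 + 2401\right) + 10427 = \left(-2688 + 2401\right) + 10427 = -287 + 10427 = 10140$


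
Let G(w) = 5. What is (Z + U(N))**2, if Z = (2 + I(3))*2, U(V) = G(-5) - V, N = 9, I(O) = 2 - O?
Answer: 4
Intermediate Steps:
U(V) = 5 - V
Z = 2 (Z = (2 + (2 - 1*3))*2 = (2 + (2 - 3))*2 = (2 - 1)*2 = 1*2 = 2)
(Z + U(N))**2 = (2 + (5 - 1*9))**2 = (2 + (5 - 9))**2 = (2 - 4)**2 = (-2)**2 = 4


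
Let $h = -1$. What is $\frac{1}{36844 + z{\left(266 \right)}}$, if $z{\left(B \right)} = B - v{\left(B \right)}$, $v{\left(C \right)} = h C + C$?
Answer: $\frac{1}{37110} \approx 2.6947 \cdot 10^{-5}$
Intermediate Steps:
$v{\left(C \right)} = 0$ ($v{\left(C \right)} = - C + C = 0$)
$z{\left(B \right)} = B$ ($z{\left(B \right)} = B - 0 = B + 0 = B$)
$\frac{1}{36844 + z{\left(266 \right)}} = \frac{1}{36844 + 266} = \frac{1}{37110}$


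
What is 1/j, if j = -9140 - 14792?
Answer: -1/23932 ≈ -4.1785e-5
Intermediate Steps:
j = -23932
1/j = 1/(-23932) = -1/23932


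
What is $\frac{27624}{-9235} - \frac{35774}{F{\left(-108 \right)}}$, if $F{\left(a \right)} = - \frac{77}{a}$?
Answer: $- \frac{35682399168}{711095} \approx -50180.0$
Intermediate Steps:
$\frac{27624}{-9235} - \frac{35774}{F{\left(-108 \right)}} = \frac{27624}{-9235} - \frac{35774}{\left(-77\right) \frac{1}{-108}} = 27624 \left(- \frac{1}{9235}\right) - \frac{35774}{\left(-77\right) \left(- \frac{1}{108}\right)} = - \frac{27624}{9235} - \frac{35774}{\frac{77}{108}} = - \frac{27624}{9235} - \frac{3863592}{77} = - \frac{35682399168}{711095}$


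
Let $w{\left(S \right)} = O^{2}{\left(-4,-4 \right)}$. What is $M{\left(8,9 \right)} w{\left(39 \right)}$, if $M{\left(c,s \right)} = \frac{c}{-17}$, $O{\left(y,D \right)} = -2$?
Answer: $- \frac{32}{17} \approx -1.8824$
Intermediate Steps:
$M{\left(c,s \right)} = - \frac{c}{17}$ ($M{\left(c,s \right)} = c \left(- \frac{1}{17}\right) = - \frac{c}{17}$)
$w{\left(S \right)} = 4$ ($w{\left(S \right)} = \left(-2\right)^{2} = 4$)
$M{\left(8,9 \right)} w{\left(39 \right)} = \left(- \frac{1}{17}\right) 8 \cdot 4 = \left(- \frac{8}{17}\right) 4 = - \frac{32}{17}$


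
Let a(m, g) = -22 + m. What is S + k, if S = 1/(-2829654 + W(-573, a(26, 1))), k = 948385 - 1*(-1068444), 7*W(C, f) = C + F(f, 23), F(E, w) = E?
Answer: 39949645305856/19808147 ≈ 2.0168e+6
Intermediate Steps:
W(C, f) = C/7 + f/7 (W(C, f) = (C + f)/7 = C/7 + f/7)
k = 2016829 (k = 948385 + 1068444 = 2016829)
S = -7/19808147 (S = 1/(-2829654 + ((1/7)*(-573) + (-22 + 26)/7)) = 1/(-2829654 + (-573/7 + (1/7)*4)) = 1/(-2829654 + (-573/7 + 4/7)) = 1/(-2829654 - 569/7) = 1/(-19808147/7) = -7/19808147 ≈ -3.5339e-7)
S + k = -7/19808147 + 2016829 = 39949645305856/19808147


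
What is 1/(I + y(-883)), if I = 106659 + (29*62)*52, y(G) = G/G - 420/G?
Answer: 883/176738168 ≈ 4.9961e-6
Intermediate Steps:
y(G) = 1 - 420/G
I = 200155 (I = 106659 + 1798*52 = 106659 + 93496 = 200155)
1/(I + y(-883)) = 1/(200155 + (-420 - 883)/(-883)) = 1/(200155 - 1/883*(-1303)) = 1/(200155 + 1303/883) = 1/(176738168/883) = 883/176738168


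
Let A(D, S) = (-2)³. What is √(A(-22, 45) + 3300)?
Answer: 2*√823 ≈ 57.376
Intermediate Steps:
A(D, S) = -8
√(A(-22, 45) + 3300) = √(-8 + 3300) = √3292 = 2*√823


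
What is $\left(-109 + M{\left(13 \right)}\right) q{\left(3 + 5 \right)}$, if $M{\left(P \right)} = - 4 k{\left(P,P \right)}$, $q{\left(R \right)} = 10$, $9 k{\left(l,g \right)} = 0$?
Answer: $-1090$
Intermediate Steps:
$k{\left(l,g \right)} = 0$ ($k{\left(l,g \right)} = \frac{1}{9} \cdot 0 = 0$)
$M{\left(P \right)} = 0$ ($M{\left(P \right)} = \left(-4\right) 0 = 0$)
$\left(-109 + M{\left(13 \right)}\right) q{\left(3 + 5 \right)} = \left(-109 + 0\right) 10 = \left(-109\right) 10 = -1090$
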